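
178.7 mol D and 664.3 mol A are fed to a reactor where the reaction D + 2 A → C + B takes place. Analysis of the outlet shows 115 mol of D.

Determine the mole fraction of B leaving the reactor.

0.0817

For D: n = n₀ − 1ξ → 115 = 178.7 − 1ξ, giving ξ = 63.7 mol.
Outlet amounts (n = n₀ + ν ξ):
  D: 178.7 − 1(63.7) = 115
  A: 664.3 − 2(63.7) = 536.9
  C: 0 + 1(63.7) = 63.7
  B: 0 + 1(63.7) = 63.7
Total out = 779.3 mol; y_B = 63.7 / 779.3 = 0.08174.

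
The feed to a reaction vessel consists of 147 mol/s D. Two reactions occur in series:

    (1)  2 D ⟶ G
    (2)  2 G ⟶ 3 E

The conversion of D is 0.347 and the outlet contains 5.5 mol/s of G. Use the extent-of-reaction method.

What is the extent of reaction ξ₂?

Conversion of D: D consumed = 2ξ₁ = 0.347 × 147 → ξ₁ = 25.5 mol/s.
G balance: n_G = 0 + 1ξ₁ − 2ξ₂ = 5.5 → ξ₂ = (1·25.5 − 5.5)/2 = 10 mol/s.
Outlet amounts (n = n₀ + Σ ν·ξ):
  D: 147 − 2(25.5) = 95.99
  G: 0 + 1(25.5) − 2(10) = 5.5
  E: 0 + 3(10) = 30.01

ξ₂ = 10 mol/s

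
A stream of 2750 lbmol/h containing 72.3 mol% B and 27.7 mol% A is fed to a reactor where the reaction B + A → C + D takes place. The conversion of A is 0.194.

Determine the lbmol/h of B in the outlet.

A reacted = 0.194 × 761.8 = 147.8 lbmol/h; ν_A = −1, so ξ = 147.8/1 = 147.8 lbmol/h.
Outlet amounts (n = n₀ + ν ξ):
  B: 1988 − 1(147.8) = 1840
  A: 761.8 − 1(147.8) = 614
  C: 0 + 1(147.8) = 147.8
  D: 0 + 1(147.8) = 147.8

1840 lbmol/h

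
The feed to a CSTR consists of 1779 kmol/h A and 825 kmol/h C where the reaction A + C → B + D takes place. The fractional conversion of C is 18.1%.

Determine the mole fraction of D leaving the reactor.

0.0573

C reacted = 0.181 × 825 = 149.3 kmol/h; ν_C = −1, so ξ = 149.3/1 = 149.3 kmol/h.
Outlet amounts (n = n₀ + ν ξ):
  A: 1779 − 1(149.3) = 1630
  C: 825 − 1(149.3) = 675.7
  B: 0 + 1(149.3) = 149.3
  D: 0 + 1(149.3) = 149.3
Total out = 2604 kmol/h; y_D = 149.3 / 2604 = 0.05734.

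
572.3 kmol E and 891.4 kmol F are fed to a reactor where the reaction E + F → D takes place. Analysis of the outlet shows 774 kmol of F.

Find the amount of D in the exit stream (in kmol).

For F: n = n₀ − 1ξ → 774 = 891.4 − 1ξ, giving ξ = 117.4 kmol.
Outlet amounts (n = n₀ + ν ξ):
  E: 572.3 − 1(117.4) = 454.9
  F: 891.4 − 1(117.4) = 774
  D: 0 + 1(117.4) = 117.4

117 kmol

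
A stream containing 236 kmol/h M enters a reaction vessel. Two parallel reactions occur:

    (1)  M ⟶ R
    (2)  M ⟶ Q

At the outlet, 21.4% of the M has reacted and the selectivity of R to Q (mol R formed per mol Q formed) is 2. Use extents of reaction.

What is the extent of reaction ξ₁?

ξ₁ = 33.7 kmol/h

Conversion of M: M consumed = 0.214 × 236 = 50.5 kmol/h = 1ξ₁ + 1ξ₂.
Selectivity: 1ξ₁ / (1ξ₂) = 2 → ξ₁ = 2 ξ₂.
Substitute: (1·2 + 1) ξ₂ = 50.5 → ξ₂ = 16.83 kmol/h, ξ₁ = 33.67 kmol/h.
Outlet amounts (n = n₀ + Σ ν·ξ):
  M: 236 − 1(33.67) − 1(16.83) = 185.5
  R: 0 + 1(33.67) = 33.67
  Q: 0 + 1(16.83) = 16.83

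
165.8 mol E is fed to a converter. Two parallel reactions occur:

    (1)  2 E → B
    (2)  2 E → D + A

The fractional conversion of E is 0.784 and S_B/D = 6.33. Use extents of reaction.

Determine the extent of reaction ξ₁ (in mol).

Conversion of E: E consumed = 0.784 × 165.8 = 130 mol = 2ξ₁ + 2ξ₂.
Selectivity: 1ξ₁ / (1ξ₂) = 6.33 → ξ₁ = 6.33 ξ₂.
Substitute: (2·6.33 + 2) ξ₂ = 130 → ξ₂ = 8.867 mol, ξ₁ = 56.13 mol.
Outlet amounts (n = n₀ + Σ ν·ξ):
  E: 165.8 − 2(56.13) − 2(8.867) = 35.81
  B: 0 + 1(56.13) = 56.13
  D: 0 + 1(8.867) = 8.867
  A: 0 + 1(8.867) = 8.867

ξ₁ = 56.1 mol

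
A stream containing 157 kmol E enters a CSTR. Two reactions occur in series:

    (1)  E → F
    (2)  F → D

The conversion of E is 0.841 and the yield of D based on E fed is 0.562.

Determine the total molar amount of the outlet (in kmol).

Conversion of E: E consumed = 1ξ₁ = 0.841 × 157 → ξ₁ = 132 kmol.
Yield of D: 1ξ₂ / 157 = 0.562 → ξ₂ = 88.23 kmol.
Outlet amounts (n = n₀ + Σ ν·ξ):
  E: 157 − 1(132) = 24.96
  F: 0 + 1(132) − 1(88.23) = 43.8
  D: 0 + 1(88.23) = 88.23
Total out = 24.96 + 43.8 + 88.23 = 157 kmol.

157 kmol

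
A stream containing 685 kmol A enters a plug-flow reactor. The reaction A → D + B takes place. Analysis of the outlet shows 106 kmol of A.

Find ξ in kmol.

For A: n = n₀ − 1ξ → 106 = 685 − 1ξ, giving ξ = 579 kmol.
Outlet amounts (n = n₀ + ν ξ):
  A: 685 − 1(579) = 106
  D: 0 + 1(579) = 579
  B: 0 + 1(579) = 579

ξ = 579 kmol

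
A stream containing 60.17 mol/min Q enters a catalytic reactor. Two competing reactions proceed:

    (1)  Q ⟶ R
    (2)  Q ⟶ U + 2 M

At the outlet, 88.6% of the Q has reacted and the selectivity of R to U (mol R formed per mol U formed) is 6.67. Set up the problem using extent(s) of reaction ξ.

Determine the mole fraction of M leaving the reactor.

0.188

Conversion of Q: Q consumed = 0.886 × 60.17 = 53.31 mol/min = 1ξ₁ + 1ξ₂.
Selectivity: 1ξ₁ / (1ξ₂) = 6.67 → ξ₁ = 6.67 ξ₂.
Substitute: (1·6.67 + 1) ξ₂ = 53.31 → ξ₂ = 6.951 mol/min, ξ₁ = 46.36 mol/min.
Outlet amounts (n = n₀ + Σ ν·ξ):
  Q: 60.17 − 1(46.36) − 1(6.951) = 6.859
  R: 0 + 1(46.36) = 46.36
  U: 0 + 1(6.951) = 6.951
  M: 0 + 2(6.951) = 13.9
Total out = 74.07 mol/min; y_M = 13.9 / 74.07 = 0.1877.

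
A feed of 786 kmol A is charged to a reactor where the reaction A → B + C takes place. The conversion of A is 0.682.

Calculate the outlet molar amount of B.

A reacted = 0.682 × 786 = 536.1 kmol; ν_A = −1, so ξ = 536.1/1 = 536.1 kmol.
Outlet amounts (n = n₀ + ν ξ):
  A: 786 − 1(536.1) = 249.9
  B: 0 + 1(536.1) = 536.1
  C: 0 + 1(536.1) = 536.1

536 kmol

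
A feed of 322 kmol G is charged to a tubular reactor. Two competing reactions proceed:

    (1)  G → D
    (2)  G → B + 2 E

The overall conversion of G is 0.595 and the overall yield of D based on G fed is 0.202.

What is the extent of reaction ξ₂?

Yield of D: 1ξ₁ / 322 = 0.202 → ξ₁ = 65.04 kmol.
Conversion of G: 1ξ₁ + 1ξ₂ = 0.595 × 322 = 191.6 → ξ₂ = 126.5 kmol.
Outlet amounts (n = n₀ + Σ ν·ξ):
  G: 322 − 1(65.04) − 1(126.5) = 130.4
  D: 0 + 1(65.04) = 65.04
  B: 0 + 1(126.5) = 126.5
  E: 0 + 2(126.5) = 253.1

ξ₂ = 127 kmol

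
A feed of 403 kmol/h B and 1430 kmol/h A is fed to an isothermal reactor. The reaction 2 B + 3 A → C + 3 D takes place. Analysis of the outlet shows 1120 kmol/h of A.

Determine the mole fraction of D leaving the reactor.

0.179

For A: n = n₀ − 3ξ → 1120 = 1430 − 3ξ, giving ξ = 103.3 kmol/h.
Outlet amounts (n = n₀ + ν ξ):
  B: 403 − 2(103.3) = 196.3
  A: 1430 − 3(103.3) = 1120
  C: 0 + 1(103.3) = 103.3
  D: 0 + 3(103.3) = 310
Total out = 1730 kmol/h; y_D = 310 / 1730 = 0.1792.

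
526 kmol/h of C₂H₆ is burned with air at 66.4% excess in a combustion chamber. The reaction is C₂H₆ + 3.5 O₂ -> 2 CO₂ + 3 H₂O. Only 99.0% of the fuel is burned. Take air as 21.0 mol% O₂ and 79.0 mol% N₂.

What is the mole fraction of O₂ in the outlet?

Stoichiometric O₂ = 3.5 × 526 = 1841 kmol/h; O₂ fed = 1841 × 1.664 = 3063 kmol/h.
N₂ fed = 3063 × 79/21 = 11520 kmol/h.
Fuel reacted = 0.99 × 526 → ξ = 520.7 kmol/h.
Outlet (n = n₀ + ν ξ):
  C₂H₆: 526 − 1(520.7) = 5.26
  O₂: 3063 − 3.5(520.7) = 1241
  N₂: 11520 (inert)
  CO₂: 0 + 2(520.7) = 1041
  H₂O: 0 + 3(520.7) = 1562
Total out = 15370 kmol/h; y_O₂ = 1241 / 15370 = 0.08071.

0.0807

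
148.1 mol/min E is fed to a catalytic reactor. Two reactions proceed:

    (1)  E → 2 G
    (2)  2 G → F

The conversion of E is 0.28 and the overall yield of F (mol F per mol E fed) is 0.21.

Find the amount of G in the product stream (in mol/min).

20.7 mol/min

Conversion of E: E consumed = 1ξ₁ = 0.28 × 148.1 → ξ₁ = 41.47 mol/min.
Yield of F: 1ξ₂ / 148.1 = 0.21 → ξ₂ = 31.1 mol/min.
Outlet amounts (n = n₀ + Σ ν·ξ):
  E: 148.1 − 1(41.47) = 106.6
  G: 0 + 2(41.47) − 2(31.1) = 20.73
  F: 0 + 1(31.1) = 31.1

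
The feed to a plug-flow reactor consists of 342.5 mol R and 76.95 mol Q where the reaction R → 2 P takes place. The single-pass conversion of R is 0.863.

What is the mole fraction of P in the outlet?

R reacted = 0.863 × 342.5 = 295.6 mol; ν_R = −1, so ξ = 295.6/1 = 295.6 mol.
Outlet amounts (n = n₀ + ν ξ):
  R: 342.5 − 1(295.6) = 46.92
  P: 0 + 2(295.6) = 591.2
  Q: 76.95 (inert)
Total out = 715 mol; y_P = 591.2 / 715 = 0.8268.

0.827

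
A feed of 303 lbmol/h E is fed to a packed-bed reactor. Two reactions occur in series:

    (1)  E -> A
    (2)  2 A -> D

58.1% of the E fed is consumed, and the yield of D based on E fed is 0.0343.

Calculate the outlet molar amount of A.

Conversion of E: E consumed = 1ξ₁ = 0.581 × 303 → ξ₁ = 176 lbmol/h.
Yield of D: 1ξ₂ / 303 = 0.0343 → ξ₂ = 10.39 lbmol/h.
Outlet amounts (n = n₀ + Σ ν·ξ):
  E: 303 − 1(176) = 127
  A: 0 + 1(176) − 2(10.39) = 155.3
  D: 0 + 1(10.39) = 10.39

155 lbmol/h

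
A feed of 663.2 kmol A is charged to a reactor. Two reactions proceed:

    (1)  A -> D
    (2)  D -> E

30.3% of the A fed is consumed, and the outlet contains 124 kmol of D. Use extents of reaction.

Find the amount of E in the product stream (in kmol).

Conversion of A: A consumed = 1ξ₁ = 0.303 × 663.2 → ξ₁ = 200.9 kmol.
D balance: n_D = 0 + 1ξ₁ − 1ξ₂ = 124 → ξ₂ = (1·200.9 − 124)/1 = 76.95 kmol.
Outlet amounts (n = n₀ + Σ ν·ξ):
  A: 663.2 − 1(200.9) = 462.3
  D: 0 + 1(200.9) − 1(76.95) = 124
  E: 0 + 1(76.95) = 76.95

76.9 kmol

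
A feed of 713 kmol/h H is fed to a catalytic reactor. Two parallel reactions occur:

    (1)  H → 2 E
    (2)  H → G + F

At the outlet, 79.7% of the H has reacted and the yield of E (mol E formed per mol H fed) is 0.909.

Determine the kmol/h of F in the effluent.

244 kmol/h

Yield of E: 2ξ₁ / 713 = 0.909 → ξ₁ = 324.1 kmol/h.
Conversion of H: 1ξ₁ + 1ξ₂ = 0.797 × 713 = 568.3 → ξ₂ = 244.2 kmol/h.
Outlet amounts (n = n₀ + Σ ν·ξ):
  H: 713 − 1(324.1) − 1(244.2) = 144.7
  E: 0 + 2(324.1) = 648.1
  G: 0 + 1(244.2) = 244.2
  F: 0 + 1(244.2) = 244.2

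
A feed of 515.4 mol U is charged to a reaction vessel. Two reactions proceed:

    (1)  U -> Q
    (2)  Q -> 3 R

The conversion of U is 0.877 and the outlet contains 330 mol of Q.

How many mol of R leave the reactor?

366 mol

Conversion of U: U consumed = 1ξ₁ = 0.877 × 515.4 → ξ₁ = 452 mol.
Q balance: n_Q = 0 + 1ξ₁ − 1ξ₂ = 330 → ξ₂ = (1·452 − 330)/1 = 122 mol.
Outlet amounts (n = n₀ + Σ ν·ξ):
  U: 515.4 − 1(452) = 63.39
  Q: 0 + 1(452) − 1(122) = 330
  R: 0 + 3(122) = 366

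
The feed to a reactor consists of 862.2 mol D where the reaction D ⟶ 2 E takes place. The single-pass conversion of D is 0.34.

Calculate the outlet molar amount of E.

586 mol

D reacted = 0.34 × 862.2 = 293.1 mol; ν_D = −1, so ξ = 293.1/1 = 293.1 mol.
Outlet amounts (n = n₀ + ν ξ):
  D: 862.2 − 1(293.1) = 569.1
  E: 0 + 2(293.1) = 586.3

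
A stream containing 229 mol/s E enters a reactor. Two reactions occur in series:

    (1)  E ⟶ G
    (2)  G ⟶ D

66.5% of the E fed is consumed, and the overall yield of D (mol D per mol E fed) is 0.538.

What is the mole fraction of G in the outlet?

Conversion of E: E consumed = 1ξ₁ = 0.665 × 229 → ξ₁ = 152.3 mol/s.
Yield of D: 1ξ₂ / 229 = 0.538 → ξ₂ = 123.2 mol/s.
Outlet amounts (n = n₀ + Σ ν·ξ):
  E: 229 − 1(152.3) = 76.72
  G: 0 + 1(152.3) − 1(123.2) = 29.08
  D: 0 + 1(123.2) = 123.2
Total out = 229 mol/s; y_G = 29.08 / 229 = 0.127.

0.127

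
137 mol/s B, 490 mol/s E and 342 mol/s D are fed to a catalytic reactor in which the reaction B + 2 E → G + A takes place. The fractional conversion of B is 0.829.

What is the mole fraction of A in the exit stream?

B reacted = 0.829 × 137 = 113.6 mol/s; ν_B = −1, so ξ = 113.6/1 = 113.6 mol/s.
Outlet amounts (n = n₀ + ν ξ):
  B: 137 − 1(113.6) = 23.43
  E: 490 − 2(113.6) = 262.9
  G: 0 + 1(113.6) = 113.6
  A: 0 + 1(113.6) = 113.6
  D: 342 (inert)
Total out = 855.4 mol/s; y_A = 113.6 / 855.4 = 0.1328.

0.133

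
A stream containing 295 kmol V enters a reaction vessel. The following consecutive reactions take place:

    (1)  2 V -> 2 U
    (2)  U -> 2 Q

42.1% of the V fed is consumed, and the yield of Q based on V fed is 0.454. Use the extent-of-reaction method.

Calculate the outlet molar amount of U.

Conversion of V: V consumed = 2ξ₁ = 0.421 × 295 → ξ₁ = 62.1 kmol.
Yield of Q: 2ξ₂ / 295 = 0.454 → ξ₂ = 66.97 kmol.
Outlet amounts (n = n₀ + Σ ν·ξ):
  V: 295 − 2(62.1) = 170.8
  U: 0 + 2(62.1) − 1(66.97) = 57.23
  Q: 0 + 2(66.97) = 133.9

57.2 kmol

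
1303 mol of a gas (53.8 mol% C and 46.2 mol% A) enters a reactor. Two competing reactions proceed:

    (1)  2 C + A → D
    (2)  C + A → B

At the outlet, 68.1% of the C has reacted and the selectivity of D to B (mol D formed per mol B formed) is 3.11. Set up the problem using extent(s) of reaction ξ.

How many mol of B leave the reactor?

Conversion of C: C consumed = 0.681 × 701 = 477.4 mol = 2ξ₁ + 1ξ₂.
Selectivity: 1ξ₁ / (1ξ₂) = 3.11 → ξ₁ = 3.11 ξ₂.
Substitute: (2·3.11 + 1) ξ₂ = 477.4 → ξ₂ = 66.12 mol, ξ₁ = 205.6 mol.
Outlet amounts (n = n₀ + Σ ν·ξ):
  C: 701 − 2(205.6) − 1(66.12) = 223.6
  A: 602 − 1(205.6) − 1(66.12) = 330.2
  D: 0 + 1(205.6) = 205.6
  B: 0 + 1(66.12) = 66.12

66.1 mol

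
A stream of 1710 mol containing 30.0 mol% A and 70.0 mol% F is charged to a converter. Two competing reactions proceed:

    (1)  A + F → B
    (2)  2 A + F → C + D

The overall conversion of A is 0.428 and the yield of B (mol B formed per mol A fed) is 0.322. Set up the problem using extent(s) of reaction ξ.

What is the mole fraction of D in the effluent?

Yield of B: 1ξ₁ / 513 = 0.322 → ξ₁ = 165.2 mol.
Conversion of A: 1ξ₁ + 2ξ₂ = 0.428 × 513 = 219.6 → ξ₂ = 27.19 mol.
Outlet amounts (n = n₀ + Σ ν·ξ):
  A: 513 − 1(165.2) − 2(27.19) = 293.4
  F: 1197 − 1(165.2) − 1(27.19) = 1005
  B: 0 + 1(165.2) = 165.2
  C: 0 + 1(27.19) = 27.19
  D: 0 + 1(27.19) = 27.19
Total out = 1518 mol; y_D = 27.19 / 1518 = 0.01792.

0.0179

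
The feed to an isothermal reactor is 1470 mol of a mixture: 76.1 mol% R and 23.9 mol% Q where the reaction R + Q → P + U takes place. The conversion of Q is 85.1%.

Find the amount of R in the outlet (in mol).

820 mol

Q reacted = 0.851 × 351.3 = 299 mol; ν_Q = −1, so ξ = 299/1 = 299 mol.
Outlet amounts (n = n₀ + ν ξ):
  R: 1119 − 1(299) = 819.7
  Q: 351.3 − 1(299) = 52.35
  P: 0 + 1(299) = 299
  U: 0 + 1(299) = 299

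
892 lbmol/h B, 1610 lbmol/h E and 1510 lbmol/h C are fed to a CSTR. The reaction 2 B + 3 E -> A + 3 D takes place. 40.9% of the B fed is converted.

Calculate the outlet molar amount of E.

1060 lbmol/h

B reacted = 0.409 × 892 = 364.8 lbmol/h; ν_B = −2, so ξ = 364.8/2 = 182.4 lbmol/h.
Outlet amounts (n = n₀ + ν ξ):
  B: 892 − 2(182.4) = 527.2
  E: 1610 − 3(182.4) = 1063
  A: 0 + 1(182.4) = 182.4
  D: 0 + 3(182.4) = 547.2
  C: 1510 (inert)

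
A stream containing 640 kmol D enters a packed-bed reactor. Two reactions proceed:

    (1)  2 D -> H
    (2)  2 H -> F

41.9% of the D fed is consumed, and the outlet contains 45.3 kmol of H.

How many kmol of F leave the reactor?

Conversion of D: D consumed = 2ξ₁ = 0.419 × 640 → ξ₁ = 134.1 kmol.
H balance: n_H = 0 + 1ξ₁ − 2ξ₂ = 45.3 → ξ₂ = (1·134.1 − 45.3)/2 = 44.39 kmol.
Outlet amounts (n = n₀ + Σ ν·ξ):
  D: 640 − 2(134.1) = 371.8
  H: 0 + 1(134.1) − 2(44.39) = 45.3
  F: 0 + 1(44.39) = 44.39

44.4 kmol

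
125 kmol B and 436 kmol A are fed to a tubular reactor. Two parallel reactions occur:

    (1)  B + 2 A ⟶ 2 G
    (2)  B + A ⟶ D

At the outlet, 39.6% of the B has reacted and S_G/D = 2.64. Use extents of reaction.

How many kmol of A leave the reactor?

Conversion of B: B consumed = 0.396 × 125 = 49.5 kmol = 1ξ₁ + 1ξ₂.
Selectivity: 2ξ₁ / (1ξ₂) = 2.64 → ξ₁ = 1.32 ξ₂.
Substitute: (1·1.32 + 1) ξ₂ = 49.5 → ξ₂ = 21.34 kmol, ξ₁ = 28.16 kmol.
Outlet amounts (n = n₀ + Σ ν·ξ):
  B: 125 − 1(28.16) − 1(21.34) = 75.5
  A: 436 − 2(28.16) − 1(21.34) = 358.3
  G: 0 + 2(28.16) = 56.33
  D: 0 + 1(21.34) = 21.34

358 kmol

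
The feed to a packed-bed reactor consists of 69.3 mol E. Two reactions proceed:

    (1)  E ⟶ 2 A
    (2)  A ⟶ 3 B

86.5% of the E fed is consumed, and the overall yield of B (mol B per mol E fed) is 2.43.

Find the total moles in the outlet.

242 mol

Conversion of E: E consumed = 1ξ₁ = 0.865 × 69.3 → ξ₁ = 59.94 mol.
Yield of B: 3ξ₂ / 69.3 = 2.43 → ξ₂ = 56.13 mol.
Outlet amounts (n = n₀ + Σ ν·ξ):
  E: 69.3 − 1(59.94) = 9.355
  A: 0 + 2(59.94) − 1(56.13) = 63.76
  B: 0 + 3(56.13) = 168.4
Total out = 9.355 + 63.76 + 168.4 = 241.5 mol.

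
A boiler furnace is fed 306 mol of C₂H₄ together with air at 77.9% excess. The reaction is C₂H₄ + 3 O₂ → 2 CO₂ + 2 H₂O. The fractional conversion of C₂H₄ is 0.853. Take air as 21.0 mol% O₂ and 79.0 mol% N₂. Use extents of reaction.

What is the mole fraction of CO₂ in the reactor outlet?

0.0646

Stoichiometric O₂ = 3 × 306 = 918 mol; O₂ fed = 918 × 1.779 = 1633 mol.
N₂ fed = 1633 × 79/21 = 6144 mol.
Fuel reacted = 0.853 × 306 → ξ = 261 mol.
Outlet (n = n₀ + ν ξ):
  C₂H₄: 306 − 1(261) = 44.98
  O₂: 1633 − 3(261) = 850.1
  N₂: 6144 (inert)
  CO₂: 0 + 2(261) = 522
  H₂O: 0 + 2(261) = 522
Total out = 8083 mol; y_CO₂ = 522 / 8083 = 0.06459.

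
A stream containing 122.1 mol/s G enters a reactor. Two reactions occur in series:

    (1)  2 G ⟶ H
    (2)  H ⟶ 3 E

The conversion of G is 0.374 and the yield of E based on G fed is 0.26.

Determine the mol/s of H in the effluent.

Conversion of G: G consumed = 2ξ₁ = 0.374 × 122.1 → ξ₁ = 22.83 mol/s.
Yield of E: 3ξ₂ / 122.1 = 0.26 → ξ₂ = 10.58 mol/s.
Outlet amounts (n = n₀ + Σ ν·ξ):
  G: 122.1 − 2(22.83) = 76.43
  H: 0 + 1(22.83) − 1(10.58) = 12.25
  E: 0 + 3(10.58) = 31.75

12.3 mol/s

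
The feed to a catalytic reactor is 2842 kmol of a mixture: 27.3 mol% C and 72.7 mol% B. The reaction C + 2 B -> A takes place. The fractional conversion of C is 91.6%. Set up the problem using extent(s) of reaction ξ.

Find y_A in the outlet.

C reacted = 0.916 × 775.9 = 710.7 kmol; ν_C = −1, so ξ = 710.7/1 = 710.7 kmol.
Outlet amounts (n = n₀ + ν ξ):
  C: 775.9 − 1(710.7) = 65.17
  B: 2066 − 2(710.7) = 644.7
  A: 0 + 1(710.7) = 710.7
Total out = 1421 kmol; y_A = 710.7 / 1421 = 0.5003.

0.5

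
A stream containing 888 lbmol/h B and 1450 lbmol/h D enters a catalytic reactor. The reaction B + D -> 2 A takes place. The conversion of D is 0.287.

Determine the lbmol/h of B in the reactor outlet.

472 lbmol/h

D reacted = 0.287 × 1450 = 416.1 lbmol/h; ν_D = −1, so ξ = 416.1/1 = 416.1 lbmol/h.
Outlet amounts (n = n₀ + ν ξ):
  B: 888 − 1(416.1) = 471.9
  D: 1450 − 1(416.1) = 1034
  A: 0 + 2(416.1) = 832.3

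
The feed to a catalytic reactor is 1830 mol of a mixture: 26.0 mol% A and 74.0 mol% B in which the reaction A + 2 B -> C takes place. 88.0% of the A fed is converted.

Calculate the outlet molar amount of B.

517 mol

A reacted = 0.88 × 475.8 = 418.7 mol; ν_A = −1, so ξ = 418.7/1 = 418.7 mol.
Outlet amounts (n = n₀ + ν ξ):
  A: 475.8 − 1(418.7) = 57.1
  B: 1354 − 2(418.7) = 516.8
  C: 0 + 1(418.7) = 418.7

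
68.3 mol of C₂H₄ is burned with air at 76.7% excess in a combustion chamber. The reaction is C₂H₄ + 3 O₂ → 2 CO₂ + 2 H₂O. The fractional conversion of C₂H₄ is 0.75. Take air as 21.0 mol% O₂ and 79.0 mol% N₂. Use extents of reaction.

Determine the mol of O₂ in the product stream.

208 mol

Stoichiometric O₂ = 3 × 68.3 = 204.9 mol; O₂ fed = 204.9 × 1.767 = 362.1 mol.
N₂ fed = 362.1 × 79/21 = 1362 mol.
Fuel reacted = 0.75 × 68.3 → ξ = 51.22 mol.
Outlet (n = n₀ + ν ξ):
  C₂H₄: 68.3 − 1(51.22) = 17.08
  O₂: 362.1 − 3(51.22) = 208.4
  N₂: 1362 (inert)
  CO₂: 0 + 2(51.22) = 102.4
  H₂O: 0 + 2(51.22) = 102.4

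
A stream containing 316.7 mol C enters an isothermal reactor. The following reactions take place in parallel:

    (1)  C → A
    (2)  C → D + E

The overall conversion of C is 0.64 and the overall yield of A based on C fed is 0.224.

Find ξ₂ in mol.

ξ₂ = 132 mol

Yield of A: 1ξ₁ / 316.7 = 0.224 → ξ₁ = 70.94 mol.
Conversion of C: 1ξ₁ + 1ξ₂ = 0.64 × 316.7 = 202.7 → ξ₂ = 131.7 mol.
Outlet amounts (n = n₀ + Σ ν·ξ):
  C: 316.7 − 1(70.94) − 1(131.7) = 114
  A: 0 + 1(70.94) = 70.94
  D: 0 + 1(131.7) = 131.7
  E: 0 + 1(131.7) = 131.7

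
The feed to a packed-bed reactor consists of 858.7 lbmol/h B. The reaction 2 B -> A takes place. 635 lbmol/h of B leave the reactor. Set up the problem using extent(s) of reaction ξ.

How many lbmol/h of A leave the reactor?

For B: n = n₀ − 2ξ → 635 = 858.7 − 2ξ, giving ξ = 111.9 lbmol/h.
Outlet amounts (n = n₀ + ν ξ):
  B: 858.7 − 2(111.9) = 635
  A: 0 + 1(111.9) = 111.9

112 lbmol/h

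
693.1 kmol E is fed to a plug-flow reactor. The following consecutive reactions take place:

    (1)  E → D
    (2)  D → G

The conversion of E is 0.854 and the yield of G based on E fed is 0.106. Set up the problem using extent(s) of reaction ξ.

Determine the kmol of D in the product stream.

Conversion of E: E consumed = 1ξ₁ = 0.854 × 693.1 → ξ₁ = 591.9 kmol.
Yield of G: 1ξ₂ / 693.1 = 0.106 → ξ₂ = 73.47 kmol.
Outlet amounts (n = n₀ + Σ ν·ξ):
  E: 693.1 − 1(591.9) = 101.2
  D: 0 + 1(591.9) − 1(73.47) = 518.4
  G: 0 + 1(73.47) = 73.47

518 kmol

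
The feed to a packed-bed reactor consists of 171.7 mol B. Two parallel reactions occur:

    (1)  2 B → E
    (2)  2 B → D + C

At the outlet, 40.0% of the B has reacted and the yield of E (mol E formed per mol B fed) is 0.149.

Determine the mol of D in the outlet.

8.76 mol

Yield of E: 1ξ₁ / 171.7 = 0.149 → ξ₁ = 25.58 mol.
Conversion of B: 2ξ₁ + 2ξ₂ = 0.4 × 171.7 = 68.68 → ξ₂ = 8.757 mol.
Outlet amounts (n = n₀ + Σ ν·ξ):
  B: 171.7 − 2(25.58) − 2(8.757) = 103
  E: 0 + 1(25.58) = 25.58
  D: 0 + 1(8.757) = 8.757
  C: 0 + 1(8.757) = 8.757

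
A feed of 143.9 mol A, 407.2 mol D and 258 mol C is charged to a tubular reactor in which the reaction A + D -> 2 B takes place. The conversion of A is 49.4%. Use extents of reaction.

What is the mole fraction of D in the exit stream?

A reacted = 0.494 × 143.9 = 71.09 mol; ν_A = −1, so ξ = 71.09/1 = 71.09 mol.
Outlet amounts (n = n₀ + ν ξ):
  A: 143.9 − 1(71.09) = 72.81
  D: 407.2 − 1(71.09) = 336.1
  B: 0 + 2(71.09) = 142.2
  C: 258 (inert)
Total out = 809.1 mol; y_D = 336.1 / 809.1 = 0.4154.

0.415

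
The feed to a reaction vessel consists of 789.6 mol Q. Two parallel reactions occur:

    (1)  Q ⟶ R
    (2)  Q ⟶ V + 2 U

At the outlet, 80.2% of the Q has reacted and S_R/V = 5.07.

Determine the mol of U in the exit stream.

209 mol

Conversion of Q: Q consumed = 0.802 × 789.6 = 633.3 mol = 1ξ₁ + 1ξ₂.
Selectivity: 1ξ₁ / (1ξ₂) = 5.07 → ξ₁ = 5.07 ξ₂.
Substitute: (1·5.07 + 1) ξ₂ = 633.3 → ξ₂ = 104.3 mol, ξ₁ = 528.9 mol.
Outlet amounts (n = n₀ + Σ ν·ξ):
  Q: 789.6 − 1(528.9) − 1(104.3) = 156.3
  R: 0 + 1(528.9) = 528.9
  V: 0 + 1(104.3) = 104.3
  U: 0 + 2(104.3) = 208.7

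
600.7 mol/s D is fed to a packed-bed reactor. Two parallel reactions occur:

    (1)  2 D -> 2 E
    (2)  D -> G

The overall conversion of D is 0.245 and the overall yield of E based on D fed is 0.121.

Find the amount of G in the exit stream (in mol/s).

Yield of E: 2ξ₁ / 600.7 = 0.121 → ξ₁ = 36.34 mol/s.
Conversion of D: 2ξ₁ + 1ξ₂ = 0.245 × 600.7 = 147.2 → ξ₂ = 74.49 mol/s.
Outlet amounts (n = n₀ + Σ ν·ξ):
  D: 600.7 − 2(36.34) − 1(74.49) = 453.5
  E: 0 + 2(36.34) = 72.68
  G: 0 + 1(74.49) = 74.49

74.5 mol/s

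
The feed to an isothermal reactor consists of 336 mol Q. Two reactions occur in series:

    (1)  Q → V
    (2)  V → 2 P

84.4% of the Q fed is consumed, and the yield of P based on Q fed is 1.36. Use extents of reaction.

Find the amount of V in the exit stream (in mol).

Conversion of Q: Q consumed = 1ξ₁ = 0.844 × 336 → ξ₁ = 283.6 mol.
Yield of P: 2ξ₂ / 336 = 1.36 → ξ₂ = 228.5 mol.
Outlet amounts (n = n₀ + Σ ν·ξ):
  Q: 336 − 1(283.6) = 52.42
  V: 0 + 1(283.6) − 1(228.5) = 55.1
  P: 0 + 2(228.5) = 457

55.1 mol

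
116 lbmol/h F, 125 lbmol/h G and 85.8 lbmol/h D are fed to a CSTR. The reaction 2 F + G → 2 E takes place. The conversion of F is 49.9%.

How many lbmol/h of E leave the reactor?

F reacted = 0.499 × 116 = 57.88 lbmol/h; ν_F = −2, so ξ = 57.88/2 = 28.94 lbmol/h.
Outlet amounts (n = n₀ + ν ξ):
  F: 116 − 2(28.94) = 58.12
  G: 125 − 1(28.94) = 96.06
  E: 0 + 2(28.94) = 57.88
  D: 85.8 (inert)

57.9 lbmol/h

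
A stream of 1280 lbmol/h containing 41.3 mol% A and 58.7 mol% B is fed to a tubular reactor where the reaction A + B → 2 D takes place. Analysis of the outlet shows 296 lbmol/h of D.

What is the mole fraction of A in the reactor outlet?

0.297

For D: n = n₀ + 2ξ → 296 = 0 + 2ξ, giving ξ = 148 lbmol/h.
Outlet amounts (n = n₀ + ν ξ):
  A: 528.6 − 1(148) = 380.6
  B: 751.4 − 1(148) = 603.4
  D: 0 + 2(148) = 296
Total out = 1280 lbmol/h; y_A = 380.6 / 1280 = 0.2974.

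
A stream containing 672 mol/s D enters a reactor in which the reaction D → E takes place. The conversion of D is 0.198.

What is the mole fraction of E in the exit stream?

D reacted = 0.198 × 672 = 133.1 mol/s; ν_D = −1, so ξ = 133.1/1 = 133.1 mol/s.
Outlet amounts (n = n₀ + ν ξ):
  D: 672 − 1(133.1) = 538.9
  E: 0 + 1(133.1) = 133.1
Total out = 672 mol/s; y_E = 133.1 / 672 = 0.198.

0.198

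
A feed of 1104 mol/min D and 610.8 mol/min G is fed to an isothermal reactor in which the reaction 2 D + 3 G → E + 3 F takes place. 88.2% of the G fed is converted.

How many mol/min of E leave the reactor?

180 mol/min

G reacted = 0.882 × 610.8 = 538.7 mol/min; ν_G = −3, so ξ = 538.7/3 = 179.6 mol/min.
Outlet amounts (n = n₀ + ν ξ):
  D: 1104 − 2(179.6) = 744.8
  G: 610.8 − 3(179.6) = 72.07
  E: 0 + 1(179.6) = 179.6
  F: 0 + 3(179.6) = 538.7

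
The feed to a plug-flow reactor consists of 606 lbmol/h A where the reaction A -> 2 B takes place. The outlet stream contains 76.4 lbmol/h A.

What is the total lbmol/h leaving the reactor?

1140 lbmol/h

For A: n = n₀ − 1ξ → 76.4 = 606 − 1ξ, giving ξ = 529.6 lbmol/h.
Outlet amounts (n = n₀ + ν ξ):
  A: 606 − 1(529.6) = 76.4
  B: 0 + 2(529.6) = 1059
Total out = 76.4 + 1059 = 1136 lbmol/h.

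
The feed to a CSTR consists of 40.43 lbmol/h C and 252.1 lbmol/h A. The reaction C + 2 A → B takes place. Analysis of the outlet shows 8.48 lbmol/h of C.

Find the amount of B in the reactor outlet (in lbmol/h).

For C: n = n₀ − 1ξ → 8.48 = 40.43 − 1ξ, giving ξ = 31.95 lbmol/h.
Outlet amounts (n = n₀ + ν ξ):
  C: 40.43 − 1(31.95) = 8.48
  A: 252.1 − 2(31.95) = 188.2
  B: 0 + 1(31.95) = 31.95

31.9 lbmol/h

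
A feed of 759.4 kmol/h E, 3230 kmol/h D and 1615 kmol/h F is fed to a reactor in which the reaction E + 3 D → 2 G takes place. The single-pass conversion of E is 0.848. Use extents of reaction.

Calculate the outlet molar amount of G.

E reacted = 0.848 × 759.4 = 644 kmol/h; ν_E = −1, so ξ = 644/1 = 644 kmol/h.
Outlet amounts (n = n₀ + ν ξ):
  E: 759.4 − 1(644) = 115.4
  D: 3230 − 3(644) = 1298
  G: 0 + 2(644) = 1288
  F: 1615 (inert)

1290 kmol/h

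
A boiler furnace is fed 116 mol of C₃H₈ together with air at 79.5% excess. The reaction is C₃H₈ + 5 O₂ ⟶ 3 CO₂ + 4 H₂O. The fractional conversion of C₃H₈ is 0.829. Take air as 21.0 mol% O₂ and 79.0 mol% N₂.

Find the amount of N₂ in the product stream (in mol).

Stoichiometric O₂ = 5 × 116 = 580 mol; O₂ fed = 580 × 1.795 = 1041 mol.
N₂ fed = 1041 × 79/21 = 3917 mol.
Fuel reacted = 0.829 × 116 → ξ = 96.16 mol.
Outlet (n = n₀ + ν ξ):
  C₃H₈: 116 − 1(96.16) = 19.84
  O₂: 1041 − 5(96.16) = 560.3
  N₂: 3917 (inert)
  CO₂: 0 + 3(96.16) = 288.5
  H₂O: 0 + 4(96.16) = 384.7

3920 mol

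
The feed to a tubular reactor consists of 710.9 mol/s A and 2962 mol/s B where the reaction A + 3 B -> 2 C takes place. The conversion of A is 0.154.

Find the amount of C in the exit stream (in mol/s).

219 mol/s

A reacted = 0.154 × 710.9 = 109.5 mol/s; ν_A = −1, so ξ = 109.5/1 = 109.5 mol/s.
Outlet amounts (n = n₀ + ν ξ):
  A: 710.9 − 1(109.5) = 601.4
  B: 2962 − 3(109.5) = 2634
  C: 0 + 2(109.5) = 219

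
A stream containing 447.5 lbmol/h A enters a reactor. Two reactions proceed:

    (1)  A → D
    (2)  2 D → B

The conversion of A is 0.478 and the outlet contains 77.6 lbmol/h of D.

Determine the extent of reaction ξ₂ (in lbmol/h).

ξ₂ = 68.2 lbmol/h

Conversion of A: A consumed = 1ξ₁ = 0.478 × 447.5 → ξ₁ = 213.9 lbmol/h.
D balance: n_D = 0 + 1ξ₁ − 2ξ₂ = 77.6 → ξ₂ = (1·213.9 − 77.6)/2 = 68.15 lbmol/h.
Outlet amounts (n = n₀ + Σ ν·ξ):
  A: 447.5 − 1(213.9) = 233.6
  D: 0 + 1(213.9) − 2(68.15) = 77.6
  B: 0 + 1(68.15) = 68.15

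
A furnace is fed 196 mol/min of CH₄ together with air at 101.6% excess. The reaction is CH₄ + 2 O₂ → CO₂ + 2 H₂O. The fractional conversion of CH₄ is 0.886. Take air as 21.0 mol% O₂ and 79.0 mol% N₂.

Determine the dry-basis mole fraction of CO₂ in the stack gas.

0.0481

Stoichiometric O₂ = 2 × 196 = 392 mol/min; O₂ fed = 392 × 2.016 = 790.3 mol/min.
N₂ fed = 790.3 × 79/21 = 2973 mol/min.
Fuel reacted = 0.886 × 196 → ξ = 173.7 mol/min.
Outlet (n = n₀ + ν ξ):
  CH₄: 196 − 1(173.7) = 22.34
  O₂: 790.3 − 2(173.7) = 443
  N₂: 2973 (inert)
  CO₂: 0 + 1(173.7) = 173.7
  H₂O: 0 + 2(173.7) = 347.3
Dry total = 3612 mol/min; y_CO₂ (dry) = 173.7 / 3612 = 0.04808.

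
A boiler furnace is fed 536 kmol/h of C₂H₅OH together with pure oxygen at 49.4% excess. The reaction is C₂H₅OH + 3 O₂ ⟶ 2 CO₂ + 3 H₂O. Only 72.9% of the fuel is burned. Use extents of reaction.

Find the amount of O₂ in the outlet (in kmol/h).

Stoichiometric O₂ = 3 × 536 = 1608 kmol/h; O₂ fed = 1608 × 1.494 = 2402 kmol/h.
Fuel reacted = 0.729 × 536 → ξ = 390.7 kmol/h.
Outlet (n = n₀ + ν ξ):
  C₂H₅OH: 536 − 1(390.7) = 145.3
  O₂: 2402 − 3(390.7) = 1230
  CO₂: 0 + 2(390.7) = 781.5
  H₂O: 0 + 3(390.7) = 1172

1230 kmol/h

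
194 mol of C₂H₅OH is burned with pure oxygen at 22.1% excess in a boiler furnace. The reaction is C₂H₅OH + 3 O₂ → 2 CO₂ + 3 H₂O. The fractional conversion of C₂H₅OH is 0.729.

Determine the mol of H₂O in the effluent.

Stoichiometric O₂ = 3 × 194 = 582 mol; O₂ fed = 582 × 1.221 = 710.6 mol.
Fuel reacted = 0.729 × 194 → ξ = 141.4 mol.
Outlet (n = n₀ + ν ξ):
  C₂H₅OH: 194 − 1(141.4) = 52.57
  O₂: 710.6 − 3(141.4) = 286.3
  CO₂: 0 + 2(141.4) = 282.9
  H₂O: 0 + 3(141.4) = 424.3

424 mol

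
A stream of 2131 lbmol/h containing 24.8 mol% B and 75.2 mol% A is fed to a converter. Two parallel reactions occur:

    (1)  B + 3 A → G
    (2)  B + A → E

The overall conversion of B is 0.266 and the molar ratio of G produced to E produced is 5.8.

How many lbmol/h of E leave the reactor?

Conversion of B: B consumed = 0.266 × 528.5 = 140.6 lbmol/h = 1ξ₁ + 1ξ₂.
Selectivity: 1ξ₁ / (1ξ₂) = 5.8 → ξ₁ = 5.8 ξ₂.
Substitute: (1·5.8 + 1) ξ₂ = 140.6 → ξ₂ = 20.67 lbmol/h, ξ₁ = 119.9 lbmol/h.
Outlet amounts (n = n₀ + Σ ν·ξ):
  B: 528.5 − 1(119.9) − 1(20.67) = 387.9
  A: 1603 − 3(119.9) − 1(20.67) = 1222
  G: 0 + 1(119.9) = 119.9
  E: 0 + 1(20.67) = 20.67

20.7 lbmol/h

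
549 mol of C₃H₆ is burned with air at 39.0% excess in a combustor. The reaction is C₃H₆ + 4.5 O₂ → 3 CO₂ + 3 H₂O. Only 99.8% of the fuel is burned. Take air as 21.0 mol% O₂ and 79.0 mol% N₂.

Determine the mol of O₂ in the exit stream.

968 mol

Stoichiometric O₂ = 4.5 × 549 = 2470 mol; O₂ fed = 2470 × 1.390 = 3434 mol.
N₂ fed = 3434 × 79/21 = 12920 mol.
Fuel reacted = 0.998 × 549 → ξ = 547.9 mol.
Outlet (n = n₀ + ν ξ):
  C₃H₆: 549 − 1(547.9) = 1.098
  O₂: 3434 − 4.5(547.9) = 968.4
  N₂: 12920 (inert)
  CO₂: 0 + 3(547.9) = 1644
  H₂O: 0 + 3(547.9) = 1644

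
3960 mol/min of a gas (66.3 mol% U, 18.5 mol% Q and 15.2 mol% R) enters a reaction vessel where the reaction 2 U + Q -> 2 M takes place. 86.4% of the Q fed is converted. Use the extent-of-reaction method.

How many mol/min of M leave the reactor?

Q reacted = 0.864 × 732.6 = 633 mol/min; ν_Q = −1, so ξ = 633/1 = 633 mol/min.
Outlet amounts (n = n₀ + ν ξ):
  U: 2625 − 2(633) = 1360
  Q: 732.6 − 1(633) = 99.63
  M: 0 + 2(633) = 1266
  R: 601.9 (inert)

1270 mol/min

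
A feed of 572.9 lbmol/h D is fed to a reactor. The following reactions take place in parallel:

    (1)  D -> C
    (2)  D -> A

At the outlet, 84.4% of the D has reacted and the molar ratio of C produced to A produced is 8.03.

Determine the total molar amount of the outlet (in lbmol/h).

Conversion of D: D consumed = 0.844 × 572.9 = 483.5 lbmol/h = 1ξ₁ + 1ξ₂.
Selectivity: 1ξ₁ / (1ξ₂) = 8.03 → ξ₁ = 8.03 ξ₂.
Substitute: (1·8.03 + 1) ξ₂ = 483.5 → ξ₂ = 53.55 lbmol/h, ξ₁ = 430 lbmol/h.
Outlet amounts (n = n₀ + Σ ν·ξ):
  D: 572.9 − 1(430) − 1(53.55) = 89.37
  C: 0 + 1(430) = 430
  A: 0 + 1(53.55) = 53.55
Total out = 89.37 + 430 + 53.55 = 572.9 lbmol/h.

573 lbmol/h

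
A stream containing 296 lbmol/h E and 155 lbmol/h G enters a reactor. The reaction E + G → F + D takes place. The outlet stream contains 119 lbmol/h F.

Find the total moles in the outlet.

451 lbmol/h

For F: n = n₀ + 1ξ → 119 = 0 + 1ξ, giving ξ = 119 lbmol/h.
Outlet amounts (n = n₀ + ν ξ):
  E: 296 − 1(119) = 177
  G: 155 − 1(119) = 36
  F: 0 + 1(119) = 119
  D: 0 + 1(119) = 119
Total out = 177 + 36 + 119 + 119 = 451 lbmol/h.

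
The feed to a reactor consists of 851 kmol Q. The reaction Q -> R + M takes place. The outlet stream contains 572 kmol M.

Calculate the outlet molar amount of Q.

For M: n = n₀ + 1ξ → 572 = 0 + 1ξ, giving ξ = 572 kmol.
Outlet amounts (n = n₀ + ν ξ):
  Q: 851 − 1(572) = 279
  R: 0 + 1(572) = 572
  M: 0 + 1(572) = 572

279 kmol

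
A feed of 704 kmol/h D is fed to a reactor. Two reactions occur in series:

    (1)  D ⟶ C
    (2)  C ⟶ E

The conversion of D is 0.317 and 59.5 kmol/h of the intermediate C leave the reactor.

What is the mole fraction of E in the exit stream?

Conversion of D: D consumed = 1ξ₁ = 0.317 × 704 → ξ₁ = 223.2 kmol/h.
C balance: n_C = 0 + 1ξ₁ − 1ξ₂ = 59.5 → ξ₂ = (1·223.2 − 59.5)/1 = 163.7 kmol/h.
Outlet amounts (n = n₀ + Σ ν·ξ):
  D: 704 − 1(223.2) = 480.8
  C: 0 + 1(223.2) − 1(163.7) = 59.5
  E: 0 + 1(163.7) = 163.7
Total out = 704 kmol/h; y_E = 163.7 / 704 = 0.2325.

0.232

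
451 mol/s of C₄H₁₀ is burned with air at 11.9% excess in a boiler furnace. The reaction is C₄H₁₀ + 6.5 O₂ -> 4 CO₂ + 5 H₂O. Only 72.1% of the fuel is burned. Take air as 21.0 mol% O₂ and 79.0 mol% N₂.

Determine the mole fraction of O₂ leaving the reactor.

Stoichiometric O₂ = 6.5 × 451 = 2932 mol/s; O₂ fed = 2932 × 1.119 = 3280 mol/s.
N₂ fed = 3280 × 79/21 = 12340 mol/s.
Fuel reacted = 0.721 × 451 → ξ = 325.2 mol/s.
Outlet (n = n₀ + ν ξ):
  C₄H₁₀: 451 − 1(325.2) = 125.8
  O₂: 3280 − 6.5(325.2) = 1167
  N₂: 12340 (inert)
  CO₂: 0 + 4(325.2) = 1301
  H₂O: 0 + 5(325.2) = 1626
Total out = 16560 mol/s; y_O₂ = 1167 / 16560 = 0.07046.

0.0705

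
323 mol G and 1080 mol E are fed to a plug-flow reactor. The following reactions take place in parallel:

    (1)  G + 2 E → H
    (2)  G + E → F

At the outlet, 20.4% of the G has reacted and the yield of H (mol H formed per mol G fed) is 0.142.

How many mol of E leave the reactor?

968 mol

Yield of H: 1ξ₁ / 323 = 0.142 → ξ₁ = 45.87 mol.
Conversion of G: 1ξ₁ + 1ξ₂ = 0.204 × 323 = 65.89 → ξ₂ = 20.03 mol.
Outlet amounts (n = n₀ + Σ ν·ξ):
  G: 323 − 1(45.87) − 1(20.03) = 257.1
  E: 1080 − 2(45.87) − 1(20.03) = 968.2
  H: 0 + 1(45.87) = 45.87
  F: 0 + 1(20.03) = 20.03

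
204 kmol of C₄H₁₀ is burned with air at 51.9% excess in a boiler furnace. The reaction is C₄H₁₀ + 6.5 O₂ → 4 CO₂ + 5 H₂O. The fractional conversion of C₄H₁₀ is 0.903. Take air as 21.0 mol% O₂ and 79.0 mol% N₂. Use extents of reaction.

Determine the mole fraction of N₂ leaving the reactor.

0.752

Stoichiometric O₂ = 6.5 × 204 = 1326 kmol; O₂ fed = 1326 × 1.519 = 2014 kmol.
N₂ fed = 2014 × 79/21 = 7577 kmol.
Fuel reacted = 0.903 × 204 → ξ = 184.2 kmol.
Outlet (n = n₀ + ν ξ):
  C₄H₁₀: 204 − 1(184.2) = 19.79
  O₂: 2014 − 6.5(184.2) = 816.8
  N₂: 7577 (inert)
  CO₂: 0 + 4(184.2) = 736.8
  H₂O: 0 + 5(184.2) = 921.1
Total out = 10070 kmol; y_N₂ = 7577 / 10070 = 0.7523.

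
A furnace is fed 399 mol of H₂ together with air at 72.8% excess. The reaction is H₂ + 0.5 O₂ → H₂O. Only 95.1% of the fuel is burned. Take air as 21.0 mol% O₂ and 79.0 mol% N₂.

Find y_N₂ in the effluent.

0.701

Stoichiometric O₂ = 0.5 × 399 = 199.5 mol; O₂ fed = 199.5 × 1.728 = 344.7 mol.
N₂ fed = 344.7 × 79/21 = 1297 mol.
Fuel reacted = 0.951 × 399 → ξ = 379.4 mol.
Outlet (n = n₀ + ν ξ):
  H₂: 399 − 1(379.4) = 19.55
  O₂: 344.7 − 0.5(379.4) = 155
  N₂: 1297 (inert)
  H₂O: 0 + 1(379.4) = 379.4
Total out = 1851 mol; y_N₂ = 1297 / 1851 = 0.7007.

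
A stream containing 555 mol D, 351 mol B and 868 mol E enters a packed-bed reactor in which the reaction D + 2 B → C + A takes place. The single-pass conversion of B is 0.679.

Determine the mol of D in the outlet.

436 mol

B reacted = 0.679 × 351 = 238.3 mol; ν_B = −2, so ξ = 238.3/2 = 119.2 mol.
Outlet amounts (n = n₀ + ν ξ):
  D: 555 − 1(119.2) = 435.8
  B: 351 − 2(119.2) = 112.7
  C: 0 + 1(119.2) = 119.2
  A: 0 + 1(119.2) = 119.2
  E: 868 (inert)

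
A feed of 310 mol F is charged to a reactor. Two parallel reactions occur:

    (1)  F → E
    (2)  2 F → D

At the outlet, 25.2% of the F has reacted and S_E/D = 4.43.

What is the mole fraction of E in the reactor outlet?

Conversion of F: F consumed = 0.252 × 310 = 78.12 mol = 1ξ₁ + 2ξ₂.
Selectivity: 1ξ₁ / (1ξ₂) = 4.43 → ξ₁ = 4.43 ξ₂.
Substitute: (1·4.43 + 2) ξ₂ = 78.12 → ξ₂ = 12.15 mol, ξ₁ = 53.82 mol.
Outlet amounts (n = n₀ + Σ ν·ξ):
  F: 310 − 1(53.82) − 2(12.15) = 231.9
  E: 0 + 1(53.82) = 53.82
  D: 0 + 1(12.15) = 12.15
Total out = 297.9 mol; y_E = 53.82 / 297.9 = 0.1807.

0.181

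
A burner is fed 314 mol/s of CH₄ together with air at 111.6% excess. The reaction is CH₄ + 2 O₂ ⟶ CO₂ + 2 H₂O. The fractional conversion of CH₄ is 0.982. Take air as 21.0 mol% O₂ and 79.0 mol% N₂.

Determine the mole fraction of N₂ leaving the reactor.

Stoichiometric O₂ = 2 × 314 = 628 mol/s; O₂ fed = 628 × 2.116 = 1329 mol/s.
N₂ fed = 1329 × 79/21 = 4999 mol/s.
Fuel reacted = 0.982 × 314 → ξ = 308.3 mol/s.
Outlet (n = n₀ + ν ξ):
  CH₄: 314 − 1(308.3) = 5.652
  O₂: 1329 − 2(308.3) = 712.2
  N₂: 4999 (inert)
  CO₂: 0 + 1(308.3) = 308.3
  H₂O: 0 + 2(308.3) = 616.7
Total out = 6642 mol/s; y_N₂ = 4999 / 6642 = 0.7527.

0.753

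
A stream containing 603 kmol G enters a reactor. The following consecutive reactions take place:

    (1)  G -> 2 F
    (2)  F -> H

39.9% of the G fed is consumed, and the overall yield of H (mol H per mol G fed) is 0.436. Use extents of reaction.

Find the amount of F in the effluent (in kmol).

218 kmol

Conversion of G: G consumed = 1ξ₁ = 0.399 × 603 → ξ₁ = 240.6 kmol.
Yield of H: 1ξ₂ / 603 = 0.436 → ξ₂ = 262.9 kmol.
Outlet amounts (n = n₀ + Σ ν·ξ):
  G: 603 − 1(240.6) = 362.4
  F: 0 + 2(240.6) − 1(262.9) = 218.3
  H: 0 + 1(262.9) = 262.9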